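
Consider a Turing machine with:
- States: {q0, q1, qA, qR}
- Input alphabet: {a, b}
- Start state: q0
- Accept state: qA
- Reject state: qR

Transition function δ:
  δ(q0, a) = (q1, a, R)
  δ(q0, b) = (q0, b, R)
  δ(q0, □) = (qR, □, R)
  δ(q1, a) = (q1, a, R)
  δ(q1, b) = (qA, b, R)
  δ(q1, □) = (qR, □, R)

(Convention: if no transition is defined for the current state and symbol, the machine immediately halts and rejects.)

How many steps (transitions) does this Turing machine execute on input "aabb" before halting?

Execution trace:
Initial: [q0]aabb
Step 1: δ(q0, a) = (q1, a, R) → a[q1]abb
Step 2: δ(q1, a) = (q1, a, R) → aa[q1]bb
Step 3: δ(q1, b) = (qA, b, R) → aab[qA]b

The machine reaches the accept state qA and halts.

The machine executed 3 steps before halting.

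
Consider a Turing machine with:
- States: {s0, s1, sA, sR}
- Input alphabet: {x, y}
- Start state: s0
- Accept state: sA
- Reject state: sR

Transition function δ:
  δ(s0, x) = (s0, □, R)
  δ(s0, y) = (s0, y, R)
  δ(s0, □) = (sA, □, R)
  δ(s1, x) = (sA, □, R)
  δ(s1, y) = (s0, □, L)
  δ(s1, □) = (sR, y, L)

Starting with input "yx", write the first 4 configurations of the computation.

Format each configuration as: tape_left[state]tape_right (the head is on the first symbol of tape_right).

Transitions applied:
Step 1: δ(s0, y) = (s0, y, R)
Step 2: δ(s0, x) = (s0, □, R)
Step 3: δ(s0, □) = (sA, □, R)

The first 4 configurations are:
[s0]yx ⊢ y[s0]x ⊢ y□[s0]□ ⊢ y□□[sA]□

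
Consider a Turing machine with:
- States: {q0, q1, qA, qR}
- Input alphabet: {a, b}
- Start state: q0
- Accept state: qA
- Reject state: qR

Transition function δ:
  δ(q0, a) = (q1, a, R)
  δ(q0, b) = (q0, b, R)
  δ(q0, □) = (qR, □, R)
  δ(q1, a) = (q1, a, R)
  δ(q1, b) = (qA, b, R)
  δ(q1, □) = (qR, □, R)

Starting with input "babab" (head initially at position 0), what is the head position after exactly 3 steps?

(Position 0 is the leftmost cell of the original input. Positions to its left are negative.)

Execution trace (head position shown):
Step 0: [q0]babab  (head at position 0)
Step 1: move right → b[q0]abab  (head at position 1)
Step 2: move right → ba[q1]bab  (head at position 2)
Step 3: move right → bab[qA]ab  (head at position 3)

After 3 steps, the head is at position 3.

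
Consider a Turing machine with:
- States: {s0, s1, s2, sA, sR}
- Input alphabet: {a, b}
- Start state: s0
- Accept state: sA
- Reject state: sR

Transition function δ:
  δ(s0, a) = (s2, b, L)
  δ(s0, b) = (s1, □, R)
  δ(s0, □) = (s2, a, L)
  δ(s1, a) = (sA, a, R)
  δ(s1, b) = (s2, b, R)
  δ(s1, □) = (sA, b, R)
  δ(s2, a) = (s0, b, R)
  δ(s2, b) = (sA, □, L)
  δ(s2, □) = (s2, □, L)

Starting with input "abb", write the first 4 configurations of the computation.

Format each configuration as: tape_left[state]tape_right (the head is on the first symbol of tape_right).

Transitions applied:
Step 1: δ(s0, a) = (s2, b, L)
Step 2: δ(s2, □) = (s2, □, L)
Step 3: δ(s2, □) = (s2, □, L)

The first 4 configurations are:
[s0]abb ⊢ [s2]□bbb ⊢ [s2]□□bbb ⊢ [s2]□□□bbb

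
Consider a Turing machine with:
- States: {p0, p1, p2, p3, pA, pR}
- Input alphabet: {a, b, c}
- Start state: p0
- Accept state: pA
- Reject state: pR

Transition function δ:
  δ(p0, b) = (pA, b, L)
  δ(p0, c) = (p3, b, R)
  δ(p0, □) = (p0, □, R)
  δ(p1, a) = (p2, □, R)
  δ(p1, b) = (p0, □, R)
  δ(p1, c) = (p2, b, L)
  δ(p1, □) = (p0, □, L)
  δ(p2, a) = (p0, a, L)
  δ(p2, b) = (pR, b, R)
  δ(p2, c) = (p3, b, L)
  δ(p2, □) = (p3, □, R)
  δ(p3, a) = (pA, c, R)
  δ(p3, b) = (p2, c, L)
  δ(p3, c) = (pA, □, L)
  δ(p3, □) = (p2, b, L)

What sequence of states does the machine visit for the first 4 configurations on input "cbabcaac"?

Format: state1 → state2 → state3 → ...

Execution trace:
Initial: [p0]cbabcaac
Step 1: δ(p0, c) = (p3, b, R) → b[p3]babcaac
Step 2: δ(p3, b) = (p2, c, L) → [p2]bcabcaac
Step 3: δ(p2, b) = (pR, b, R) → b[pR]cabcaac

The machine reaches the reject state pR and halts.

State sequence: p0 → p3 → p2 → pR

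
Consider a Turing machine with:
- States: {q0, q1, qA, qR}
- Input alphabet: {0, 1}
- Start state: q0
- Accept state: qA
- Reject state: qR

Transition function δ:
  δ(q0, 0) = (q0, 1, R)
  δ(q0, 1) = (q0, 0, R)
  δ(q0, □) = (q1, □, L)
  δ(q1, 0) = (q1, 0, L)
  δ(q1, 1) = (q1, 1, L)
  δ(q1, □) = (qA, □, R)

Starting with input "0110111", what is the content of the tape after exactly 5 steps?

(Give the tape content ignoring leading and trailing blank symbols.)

Execution trace:
Initial: [q0]0110111
Step 1: δ(q0, 0) = (q0, 1, R) → 1[q0]110111
Step 2: δ(q0, 1) = (q0, 0, R) → 10[q0]10111
Step 3: δ(q0, 1) = (q0, 0, R) → 100[q0]0111
Step 4: δ(q0, 0) = (q0, 1, R) → 1001[q0]111
Step 5: δ(q0, 1) = (q0, 0, R) → 10010[q0]11

After 5 steps, the tape (ignoring leading/trailing blanks) is: 1001011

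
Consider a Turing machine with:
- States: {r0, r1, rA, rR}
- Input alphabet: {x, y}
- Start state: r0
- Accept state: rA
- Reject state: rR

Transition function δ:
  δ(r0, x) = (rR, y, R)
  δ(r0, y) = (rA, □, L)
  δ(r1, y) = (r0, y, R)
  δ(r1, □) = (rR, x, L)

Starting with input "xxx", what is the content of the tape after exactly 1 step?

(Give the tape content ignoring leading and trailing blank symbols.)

Execution trace:
Initial: [r0]xxx
Step 1: δ(r0, x) = (rR, y, R) → y[rR]xx

The machine reaches the reject state rR and halts.

After 1 step, the tape (ignoring leading/trailing blanks) is: yxx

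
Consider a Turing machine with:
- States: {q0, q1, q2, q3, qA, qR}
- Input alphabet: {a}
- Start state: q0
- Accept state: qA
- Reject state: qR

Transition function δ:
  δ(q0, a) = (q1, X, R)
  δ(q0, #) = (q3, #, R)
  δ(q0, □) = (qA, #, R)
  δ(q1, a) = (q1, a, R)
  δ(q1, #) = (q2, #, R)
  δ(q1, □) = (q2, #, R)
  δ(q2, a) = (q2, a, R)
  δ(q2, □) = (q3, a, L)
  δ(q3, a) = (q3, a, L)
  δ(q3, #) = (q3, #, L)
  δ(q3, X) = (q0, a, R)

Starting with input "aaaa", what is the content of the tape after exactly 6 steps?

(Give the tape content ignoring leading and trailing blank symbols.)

Execution trace:
Initial: [q0]aaaa
Step 1: δ(q0, a) = (q1, X, R) → X[q1]aaa
Step 2: δ(q1, a) = (q1, a, R) → Xa[q1]aa
Step 3: δ(q1, a) = (q1, a, R) → Xaa[q1]a
Step 4: δ(q1, a) = (q1, a, R) → Xaaa[q1]□
Step 5: δ(q1, □) = (q2, #, R) → Xaaa#[q2]□
Step 6: δ(q2, □) = (q3, a, L) → Xaaa[q3]#a

After 6 steps, the tape (ignoring leading/trailing blanks) is: Xaaa#a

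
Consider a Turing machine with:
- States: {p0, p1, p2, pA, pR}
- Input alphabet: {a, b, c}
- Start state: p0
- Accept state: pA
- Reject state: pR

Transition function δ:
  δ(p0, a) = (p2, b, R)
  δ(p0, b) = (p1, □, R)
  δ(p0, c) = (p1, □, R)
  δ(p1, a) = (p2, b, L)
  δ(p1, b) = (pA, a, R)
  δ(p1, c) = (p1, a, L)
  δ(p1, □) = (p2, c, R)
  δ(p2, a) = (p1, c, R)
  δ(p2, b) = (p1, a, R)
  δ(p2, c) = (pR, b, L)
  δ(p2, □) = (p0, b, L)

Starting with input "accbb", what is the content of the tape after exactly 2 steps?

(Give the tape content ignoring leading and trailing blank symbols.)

Execution trace:
Initial: [p0]accbb
Step 1: δ(p0, a) = (p2, b, R) → b[p2]ccbb
Step 2: δ(p2, c) = (pR, b, L) → [pR]bbcbb

The machine reaches the reject state pR and halts.

After 2 steps, the tape (ignoring leading/trailing blanks) is: bbcbb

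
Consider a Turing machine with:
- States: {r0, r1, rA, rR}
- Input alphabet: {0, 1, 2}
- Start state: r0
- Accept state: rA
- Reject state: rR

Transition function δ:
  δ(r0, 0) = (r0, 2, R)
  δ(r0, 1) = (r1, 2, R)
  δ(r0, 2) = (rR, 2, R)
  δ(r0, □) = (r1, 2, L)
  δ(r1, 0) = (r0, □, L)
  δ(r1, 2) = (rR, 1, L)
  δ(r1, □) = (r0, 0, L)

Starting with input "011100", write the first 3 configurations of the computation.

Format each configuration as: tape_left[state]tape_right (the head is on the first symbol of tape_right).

Transitions applied:
Step 1: δ(r0, 0) = (r0, 2, R)
Step 2: δ(r0, 1) = (r1, 2, R)

The first 3 configurations are:
[r0]011100 ⊢ 2[r0]11100 ⊢ 22[r1]1100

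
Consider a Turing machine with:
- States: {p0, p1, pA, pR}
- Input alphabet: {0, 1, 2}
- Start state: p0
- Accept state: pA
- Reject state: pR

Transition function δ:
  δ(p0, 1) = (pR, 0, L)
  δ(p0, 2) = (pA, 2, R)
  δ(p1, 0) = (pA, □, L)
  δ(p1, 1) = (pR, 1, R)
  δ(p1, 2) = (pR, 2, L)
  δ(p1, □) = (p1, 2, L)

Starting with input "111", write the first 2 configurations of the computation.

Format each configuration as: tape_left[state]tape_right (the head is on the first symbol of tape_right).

Transitions applied:
Step 1: δ(p0, 1) = (pR, 0, L)

The first 2 configurations are:
[p0]111 ⊢ [pR]□011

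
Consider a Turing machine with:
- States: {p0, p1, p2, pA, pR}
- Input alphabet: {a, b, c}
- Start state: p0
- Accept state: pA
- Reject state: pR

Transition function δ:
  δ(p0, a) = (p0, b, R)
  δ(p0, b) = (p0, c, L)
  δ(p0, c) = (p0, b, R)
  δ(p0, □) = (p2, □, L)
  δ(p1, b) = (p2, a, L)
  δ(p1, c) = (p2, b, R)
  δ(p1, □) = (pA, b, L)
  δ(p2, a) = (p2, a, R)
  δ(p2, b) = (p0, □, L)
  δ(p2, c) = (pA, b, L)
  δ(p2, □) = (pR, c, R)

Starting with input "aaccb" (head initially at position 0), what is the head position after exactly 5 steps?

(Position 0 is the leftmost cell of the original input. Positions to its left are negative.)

Execution trace (head position shown):
Step 0: [p0]aaccb  (head at position 0)
Step 1: move right → b[p0]accb  (head at position 1)
Step 2: move right → bb[p0]ccb  (head at position 2)
Step 3: move right → bbb[p0]cb  (head at position 3)
Step 4: move right → bbbb[p0]b  (head at position 4)
Step 5: move left → bbb[p0]bc  (head at position 3)

After 5 steps, the head is at position 3.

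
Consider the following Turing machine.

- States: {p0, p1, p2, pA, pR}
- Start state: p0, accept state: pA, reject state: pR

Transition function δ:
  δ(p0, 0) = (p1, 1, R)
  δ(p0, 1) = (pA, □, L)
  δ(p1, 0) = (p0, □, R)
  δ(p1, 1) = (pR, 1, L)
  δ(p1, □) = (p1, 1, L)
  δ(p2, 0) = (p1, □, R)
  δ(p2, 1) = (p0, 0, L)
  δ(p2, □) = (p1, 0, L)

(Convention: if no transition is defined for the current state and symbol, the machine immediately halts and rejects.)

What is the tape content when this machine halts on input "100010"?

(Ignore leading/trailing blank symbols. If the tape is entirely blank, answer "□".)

Execution trace:
Initial: [p0]100010
Step 1: δ(p0, 1) = (pA, □, L) → [pA]□□00010

The machine reaches the accept state pA and halts.

Final tape (ignoring leading/trailing blanks): 00010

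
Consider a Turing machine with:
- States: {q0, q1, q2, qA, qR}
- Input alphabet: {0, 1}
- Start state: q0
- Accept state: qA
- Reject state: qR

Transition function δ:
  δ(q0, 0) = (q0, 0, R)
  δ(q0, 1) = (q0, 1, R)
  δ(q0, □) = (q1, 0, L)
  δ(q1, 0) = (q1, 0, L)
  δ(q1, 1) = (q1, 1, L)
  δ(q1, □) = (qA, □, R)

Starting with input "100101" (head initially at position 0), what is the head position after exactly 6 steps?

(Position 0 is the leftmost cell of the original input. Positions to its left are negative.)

Execution trace (head position shown):
Step 0: [q0]100101  (head at position 0)
Step 1: move right → 1[q0]00101  (head at position 1)
Step 2: move right → 10[q0]0101  (head at position 2)
Step 3: move right → 100[q0]101  (head at position 3)
Step 4: move right → 1001[q0]01  (head at position 4)
Step 5: move right → 10010[q0]1  (head at position 5)
Step 6: move right → 100101[q0]□  (head at position 6)

After 6 steps, the head is at position 6.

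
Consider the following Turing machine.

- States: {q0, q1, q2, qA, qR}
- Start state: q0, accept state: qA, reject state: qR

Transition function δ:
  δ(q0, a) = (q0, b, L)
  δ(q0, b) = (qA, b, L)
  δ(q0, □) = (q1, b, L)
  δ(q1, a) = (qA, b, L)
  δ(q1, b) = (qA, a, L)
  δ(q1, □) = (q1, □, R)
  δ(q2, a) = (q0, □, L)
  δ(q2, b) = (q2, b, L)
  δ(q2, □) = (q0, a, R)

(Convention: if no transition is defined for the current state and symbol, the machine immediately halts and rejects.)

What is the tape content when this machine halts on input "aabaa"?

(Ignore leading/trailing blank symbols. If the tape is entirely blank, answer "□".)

Execution trace:
Initial: [q0]aabaa
Step 1: δ(q0, a) = (q0, b, L) → [q0]□babaa
Step 2: δ(q0, □) = (q1, b, L) → [q1]□bbabaa
Step 3: δ(q1, □) = (q1, □, R) → □[q1]bbabaa
Step 4: δ(q1, b) = (qA, a, L) → [qA]□ababaa

The machine reaches the accept state qA and halts.

Final tape (ignoring leading/trailing blanks): ababaa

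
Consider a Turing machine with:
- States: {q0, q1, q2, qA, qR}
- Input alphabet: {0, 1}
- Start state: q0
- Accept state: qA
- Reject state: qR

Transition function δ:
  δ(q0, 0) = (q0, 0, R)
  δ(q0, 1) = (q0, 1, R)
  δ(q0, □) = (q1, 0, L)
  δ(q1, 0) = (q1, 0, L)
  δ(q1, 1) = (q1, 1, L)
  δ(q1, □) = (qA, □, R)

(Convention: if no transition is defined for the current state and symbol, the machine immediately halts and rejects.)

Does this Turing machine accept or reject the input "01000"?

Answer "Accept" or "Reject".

Execution trace:
Initial: [q0]01000
Step 1: δ(q0, 0) = (q0, 0, R) → 0[q0]1000
Step 2: δ(q0, 1) = (q0, 1, R) → 01[q0]000
Step 3: δ(q0, 0) = (q0, 0, R) → 010[q0]00
Step 4: δ(q0, 0) = (q0, 0, R) → 0100[q0]0
Step 5: δ(q0, 0) = (q0, 0, R) → 01000[q0]□
Step 6: δ(q0, □) = (q1, 0, L) → 0100[q1]00
Step 7: δ(q1, 0) = (q1, 0, L) → 010[q1]000
Step 8: δ(q1, 0) = (q1, 0, L) → 01[q1]0000
Step 9: δ(q1, 0) = (q1, 0, L) → 0[q1]10000
Step 10: δ(q1, 1) = (q1, 1, L) → [q1]010000
Step 11: δ(q1, 0) = (q1, 0, L) → [q1]□010000
Step 12: δ(q1, □) = (qA, □, R) → □[qA]010000

The machine reaches the accept state qA and halts.

Answer: Accept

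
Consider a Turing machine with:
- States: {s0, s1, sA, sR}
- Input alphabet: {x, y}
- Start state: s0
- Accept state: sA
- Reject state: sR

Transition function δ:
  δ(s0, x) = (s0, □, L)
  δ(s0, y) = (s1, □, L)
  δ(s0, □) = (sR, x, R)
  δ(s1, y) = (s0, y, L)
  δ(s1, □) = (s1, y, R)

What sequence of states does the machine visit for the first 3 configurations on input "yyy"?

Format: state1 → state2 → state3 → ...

Execution trace:
Initial: [s0]yyy
Step 1: δ(s0, y) = (s1, □, L) → [s1]□□yy
Step 2: δ(s1, □) = (s1, y, R) → y[s1]□yy

State sequence: s0 → s1 → s1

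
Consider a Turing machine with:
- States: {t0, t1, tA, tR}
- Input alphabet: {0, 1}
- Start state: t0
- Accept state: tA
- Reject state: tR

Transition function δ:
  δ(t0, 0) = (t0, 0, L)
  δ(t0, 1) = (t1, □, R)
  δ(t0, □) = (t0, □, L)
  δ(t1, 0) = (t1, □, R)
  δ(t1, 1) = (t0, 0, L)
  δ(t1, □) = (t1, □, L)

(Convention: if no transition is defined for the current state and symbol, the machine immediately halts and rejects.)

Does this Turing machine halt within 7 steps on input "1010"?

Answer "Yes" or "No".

Execution trace:
Initial: [t0]1010
Step 1: δ(t0, 1) = (t1, □, R) → □[t1]010
Step 2: δ(t1, 0) = (t1, □, R) → □□[t1]10
Step 3: δ(t1, 1) = (t0, 0, L) → □[t0]□00
Step 4: δ(t0, □) = (t0, □, L) → [t0]□□00
Step 5: δ(t0, □) = (t0, □, L) → [t0]□□□00
Step 6: δ(t0, □) = (t0, □, L) → [t0]□□□□00
Step 7: δ(t0, □) = (t0, □, L) → [t0]□□□□□00

The machine has not reached a halting state after 7 steps.
The machine did not halt within the 7-step bound.

Answer: No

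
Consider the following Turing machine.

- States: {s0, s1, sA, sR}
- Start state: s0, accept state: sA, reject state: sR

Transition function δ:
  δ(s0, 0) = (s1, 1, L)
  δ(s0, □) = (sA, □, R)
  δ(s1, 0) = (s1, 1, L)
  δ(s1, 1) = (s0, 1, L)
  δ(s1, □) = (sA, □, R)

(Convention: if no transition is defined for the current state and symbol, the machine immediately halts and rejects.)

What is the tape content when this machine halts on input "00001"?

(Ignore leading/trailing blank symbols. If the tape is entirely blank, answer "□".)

Execution trace:
Initial: [s0]00001
Step 1: δ(s0, 0) = (s1, 1, L) → [s1]□10001
Step 2: δ(s1, □) = (sA, □, R) → □[sA]10001

The machine reaches the accept state sA and halts.

Final tape (ignoring leading/trailing blanks): 10001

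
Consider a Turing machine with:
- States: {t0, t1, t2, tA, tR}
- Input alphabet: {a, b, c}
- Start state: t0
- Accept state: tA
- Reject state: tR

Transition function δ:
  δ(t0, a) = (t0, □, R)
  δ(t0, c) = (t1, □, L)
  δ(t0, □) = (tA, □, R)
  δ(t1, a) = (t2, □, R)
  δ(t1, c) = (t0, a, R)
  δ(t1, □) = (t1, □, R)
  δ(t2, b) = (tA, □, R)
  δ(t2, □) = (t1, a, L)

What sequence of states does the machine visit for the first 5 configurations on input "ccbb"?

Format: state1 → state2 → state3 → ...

Execution trace:
Initial: [t0]ccbb
Step 1: δ(t0, c) = (t1, □, L) → [t1]□□cbb
Step 2: δ(t1, □) = (t1, □, R) → □[t1]□cbb
Step 3: δ(t1, □) = (t1, □, R) → □□[t1]cbb
Step 4: δ(t1, c) = (t0, a, R) → □□a[t0]bb

No transition is defined for δ(t0, b). By convention the machine halts and rejects.

State sequence: t0 → t1 → t1 → t1 → t0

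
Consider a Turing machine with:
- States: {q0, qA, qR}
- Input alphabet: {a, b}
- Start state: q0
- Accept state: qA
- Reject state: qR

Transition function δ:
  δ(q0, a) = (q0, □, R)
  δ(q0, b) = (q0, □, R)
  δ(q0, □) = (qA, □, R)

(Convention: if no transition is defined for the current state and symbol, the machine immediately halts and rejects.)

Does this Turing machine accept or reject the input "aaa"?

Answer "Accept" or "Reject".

Execution trace:
Initial: [q0]aaa
Step 1: δ(q0, a) = (q0, □, R) → □[q0]aa
Step 2: δ(q0, a) = (q0, □, R) → □□[q0]a
Step 3: δ(q0, a) = (q0, □, R) → □□□[q0]□
Step 4: δ(q0, □) = (qA, □, R) → □□□□[qA]□

The machine reaches the accept state qA and halts.

Answer: Accept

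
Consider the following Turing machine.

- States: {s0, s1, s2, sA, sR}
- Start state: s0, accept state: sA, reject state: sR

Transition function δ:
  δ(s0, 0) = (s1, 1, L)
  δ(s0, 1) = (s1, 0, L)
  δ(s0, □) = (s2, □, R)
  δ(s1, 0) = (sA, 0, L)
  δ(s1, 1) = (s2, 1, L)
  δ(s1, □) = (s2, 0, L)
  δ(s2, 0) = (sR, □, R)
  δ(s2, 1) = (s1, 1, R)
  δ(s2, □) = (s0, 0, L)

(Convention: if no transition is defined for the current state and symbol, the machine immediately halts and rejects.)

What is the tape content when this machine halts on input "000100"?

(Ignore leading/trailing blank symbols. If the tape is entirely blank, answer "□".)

Execution trace:
Initial: [s0]000100
Step 1: δ(s0, 0) = (s1, 1, L) → [s1]□100100
Step 2: δ(s1, □) = (s2, 0, L) → [s2]□0100100
Step 3: δ(s2, □) = (s0, 0, L) → [s0]□00100100
Step 4: δ(s0, □) = (s2, □, R) → □[s2]00100100
Step 5: δ(s2, 0) = (sR, □, R) → □□[sR]0100100

The machine reaches the reject state sR and halts.

Final tape (ignoring leading/trailing blanks): 0100100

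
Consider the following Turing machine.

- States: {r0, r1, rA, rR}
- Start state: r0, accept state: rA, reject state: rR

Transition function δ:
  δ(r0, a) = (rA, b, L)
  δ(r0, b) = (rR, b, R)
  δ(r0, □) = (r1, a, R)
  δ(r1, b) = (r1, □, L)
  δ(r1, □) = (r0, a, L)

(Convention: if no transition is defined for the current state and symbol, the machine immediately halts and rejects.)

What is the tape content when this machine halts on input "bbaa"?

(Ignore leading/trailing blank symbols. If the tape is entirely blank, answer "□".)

Execution trace:
Initial: [r0]bbaa
Step 1: δ(r0, b) = (rR, b, R) → b[rR]baa

The machine reaches the reject state rR and halts.

Final tape (ignoring leading/trailing blanks): bbaa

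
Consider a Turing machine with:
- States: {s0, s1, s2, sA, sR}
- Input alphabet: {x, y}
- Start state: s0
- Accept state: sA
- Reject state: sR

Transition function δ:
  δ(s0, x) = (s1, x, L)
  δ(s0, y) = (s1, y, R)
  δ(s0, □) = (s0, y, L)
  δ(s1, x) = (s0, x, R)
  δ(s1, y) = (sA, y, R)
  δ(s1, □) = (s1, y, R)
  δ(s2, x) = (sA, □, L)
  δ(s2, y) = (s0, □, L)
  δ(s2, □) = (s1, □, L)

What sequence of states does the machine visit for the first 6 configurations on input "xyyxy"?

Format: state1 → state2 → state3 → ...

Execution trace:
Initial: [s0]xyyxy
Step 1: δ(s0, x) = (s1, x, L) → [s1]□xyyxy
Step 2: δ(s1, □) = (s1, y, R) → y[s1]xyyxy
Step 3: δ(s1, x) = (s0, x, R) → yx[s0]yyxy
Step 4: δ(s0, y) = (s1, y, R) → yxy[s1]yxy
Step 5: δ(s1, y) = (sA, y, R) → yxyy[sA]xy

The machine reaches the accept state sA and halts.

State sequence: s0 → s1 → s1 → s0 → s1 → sA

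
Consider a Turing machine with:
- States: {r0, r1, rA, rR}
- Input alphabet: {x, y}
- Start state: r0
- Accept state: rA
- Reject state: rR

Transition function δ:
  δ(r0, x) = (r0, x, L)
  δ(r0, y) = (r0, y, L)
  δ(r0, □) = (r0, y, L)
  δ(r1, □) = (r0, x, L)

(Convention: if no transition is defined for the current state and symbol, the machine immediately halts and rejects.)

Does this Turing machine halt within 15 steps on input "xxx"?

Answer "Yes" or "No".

Execution trace:
Initial: [r0]xxx
Step 1: δ(r0, x) = (r0, x, L) → [r0]□xxx
Step 2: δ(r0, □) = (r0, y, L) → [r0]□yxxx
Step 3: δ(r0, □) = (r0, y, L) → [r0]□yyxxx
Step 4: δ(r0, □) = (r0, y, L) → [r0]□yyyxxx
Step 5: δ(r0, □) = (r0, y, L) → [r0]□yyyyxxx
Step 6: δ(r0, □) = (r0, y, L) → [r0]□yyyyyxxx
Step 7: δ(r0, □) = (r0, y, L) → [r0]□yyyyyyxxx
Step 8: δ(r0, □) = (r0, y, L) → [r0]□yyyyyyyxxx
Step 9: δ(r0, □) = (r0, y, L) → [r0]□yyyyyyyyxxx
Step 10: δ(r0, □) = (r0, y, L) → [r0]□yyyyyyyyyxxx
Step 11: δ(r0, □) = (r0, y, L) → [r0]□yyyyyyyyyyxxx
Step 12: δ(r0, □) = (r0, y, L) → [r0]□yyyyyyyyyyyxxx
Step 13: δ(r0, □) = (r0, y, L) → [r0]□yyyyyyyyyyyyxxx
Step 14: δ(r0, □) = (r0, y, L) → [r0]□yyyyyyyyyyyyyxxx
Step 15: δ(r0, □) = (r0, y, L) → [r0]□yyyyyyyyyyyyyyxxx

The machine has not reached a halting state after 15 steps.
The machine did not halt within the 15-step bound.

Answer: No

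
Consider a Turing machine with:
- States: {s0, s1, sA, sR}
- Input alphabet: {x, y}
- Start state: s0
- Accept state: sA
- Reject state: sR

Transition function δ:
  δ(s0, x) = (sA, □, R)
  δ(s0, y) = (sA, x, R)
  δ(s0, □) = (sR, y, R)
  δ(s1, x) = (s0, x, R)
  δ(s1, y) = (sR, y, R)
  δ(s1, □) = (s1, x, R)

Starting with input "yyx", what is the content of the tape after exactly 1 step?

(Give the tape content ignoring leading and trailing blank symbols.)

Execution trace:
Initial: [s0]yyx
Step 1: δ(s0, y) = (sA, x, R) → x[sA]yx

The machine reaches the accept state sA and halts.

After 1 step, the tape (ignoring leading/trailing blanks) is: xyx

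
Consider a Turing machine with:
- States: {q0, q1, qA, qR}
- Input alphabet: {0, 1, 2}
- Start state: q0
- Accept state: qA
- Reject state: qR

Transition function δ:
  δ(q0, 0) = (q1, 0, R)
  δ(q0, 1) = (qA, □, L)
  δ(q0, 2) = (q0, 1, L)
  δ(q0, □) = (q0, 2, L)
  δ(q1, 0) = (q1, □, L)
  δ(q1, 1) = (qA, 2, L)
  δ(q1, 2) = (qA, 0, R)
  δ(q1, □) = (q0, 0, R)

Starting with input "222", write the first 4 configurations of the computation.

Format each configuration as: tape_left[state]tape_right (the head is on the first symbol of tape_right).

Transitions applied:
Step 1: δ(q0, 2) = (q0, 1, L)
Step 2: δ(q0, □) = (q0, 2, L)
Step 3: δ(q0, □) = (q0, 2, L)

The first 4 configurations are:
[q0]222 ⊢ [q0]□122 ⊢ [q0]□2122 ⊢ [q0]□22122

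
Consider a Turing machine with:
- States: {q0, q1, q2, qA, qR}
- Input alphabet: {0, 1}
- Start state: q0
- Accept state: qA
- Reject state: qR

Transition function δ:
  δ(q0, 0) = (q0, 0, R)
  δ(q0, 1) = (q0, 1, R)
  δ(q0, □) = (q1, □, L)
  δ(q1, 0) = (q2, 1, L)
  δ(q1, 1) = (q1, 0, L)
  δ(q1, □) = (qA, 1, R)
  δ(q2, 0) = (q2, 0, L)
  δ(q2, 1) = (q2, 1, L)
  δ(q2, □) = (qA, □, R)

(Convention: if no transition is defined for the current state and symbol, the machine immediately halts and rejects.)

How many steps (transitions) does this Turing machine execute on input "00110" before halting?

Execution trace:
Initial: [q0]00110
Step 1: δ(q0, 0) = (q0, 0, R) → 0[q0]0110
Step 2: δ(q0, 0) = (q0, 0, R) → 00[q0]110
Step 3: δ(q0, 1) = (q0, 1, R) → 001[q0]10
Step 4: δ(q0, 1) = (q0, 1, R) → 0011[q0]0
Step 5: δ(q0, 0) = (q0, 0, R) → 00110[q0]□
Step 6: δ(q0, □) = (q1, □, L) → 0011[q1]0□
Step 7: δ(q1, 0) = (q2, 1, L) → 001[q2]11□
Step 8: δ(q2, 1) = (q2, 1, L) → 00[q2]111□
Step 9: δ(q2, 1) = (q2, 1, L) → 0[q2]0111□
Step 10: δ(q2, 0) = (q2, 0, L) → [q2]00111□
Step 11: δ(q2, 0) = (q2, 0, L) → [q2]□00111□
Step 12: δ(q2, □) = (qA, □, R) → □[qA]00111□

The machine reaches the accept state qA and halts.

The machine executed 12 steps before halting.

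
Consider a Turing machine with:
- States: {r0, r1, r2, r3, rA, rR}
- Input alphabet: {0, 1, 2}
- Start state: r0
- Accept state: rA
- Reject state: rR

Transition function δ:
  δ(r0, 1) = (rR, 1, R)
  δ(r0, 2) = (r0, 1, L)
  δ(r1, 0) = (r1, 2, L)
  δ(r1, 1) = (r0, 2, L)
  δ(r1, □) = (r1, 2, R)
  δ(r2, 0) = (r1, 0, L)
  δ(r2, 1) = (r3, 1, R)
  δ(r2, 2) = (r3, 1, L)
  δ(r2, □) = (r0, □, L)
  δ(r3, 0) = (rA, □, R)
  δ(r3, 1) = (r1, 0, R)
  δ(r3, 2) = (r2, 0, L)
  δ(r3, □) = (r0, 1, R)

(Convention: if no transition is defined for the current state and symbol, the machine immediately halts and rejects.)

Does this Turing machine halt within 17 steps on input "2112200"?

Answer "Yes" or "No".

Execution trace:
Initial: [r0]2112200
Step 1: δ(r0, 2) = (r0, 1, L) → [r0]□1112200

No transition is defined for δ(r0, □). By convention the machine halts and rejects.
The machine halted after 1 step (within the 17-step bound).

Answer: Yes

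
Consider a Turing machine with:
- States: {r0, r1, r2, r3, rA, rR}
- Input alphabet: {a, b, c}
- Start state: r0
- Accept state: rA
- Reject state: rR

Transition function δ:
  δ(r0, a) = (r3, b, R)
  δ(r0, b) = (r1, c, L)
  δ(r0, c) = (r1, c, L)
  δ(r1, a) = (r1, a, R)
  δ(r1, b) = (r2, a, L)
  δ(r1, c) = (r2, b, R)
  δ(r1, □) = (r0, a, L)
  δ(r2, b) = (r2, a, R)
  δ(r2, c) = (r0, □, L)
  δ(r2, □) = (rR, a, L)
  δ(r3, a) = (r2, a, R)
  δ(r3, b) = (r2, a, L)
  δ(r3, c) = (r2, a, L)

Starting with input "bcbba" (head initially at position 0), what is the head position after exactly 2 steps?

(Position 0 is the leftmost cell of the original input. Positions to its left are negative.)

Execution trace (head position shown):
Step 0: [r0]bcbba  (head at position 0)
Step 1: move left → [r1]□ccbba  (head at position -1)
Step 2: move left → [r0]□accbba  (head at position -2)

After 2 steps, the head is at position -2.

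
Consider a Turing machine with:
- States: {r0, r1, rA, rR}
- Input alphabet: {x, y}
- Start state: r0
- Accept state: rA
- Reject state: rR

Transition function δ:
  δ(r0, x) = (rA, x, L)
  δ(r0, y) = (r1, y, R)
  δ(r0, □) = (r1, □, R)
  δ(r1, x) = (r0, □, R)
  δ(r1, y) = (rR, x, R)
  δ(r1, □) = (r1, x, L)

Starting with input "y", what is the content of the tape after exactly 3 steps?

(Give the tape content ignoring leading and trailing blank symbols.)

Execution trace:
Initial: [r0]y
Step 1: δ(r0, y) = (r1, y, R) → y[r1]□
Step 2: δ(r1, □) = (r1, x, L) → [r1]yx
Step 3: δ(r1, y) = (rR, x, R) → x[rR]x

The machine reaches the reject state rR and halts.

After 3 steps, the tape (ignoring leading/trailing blanks) is: xx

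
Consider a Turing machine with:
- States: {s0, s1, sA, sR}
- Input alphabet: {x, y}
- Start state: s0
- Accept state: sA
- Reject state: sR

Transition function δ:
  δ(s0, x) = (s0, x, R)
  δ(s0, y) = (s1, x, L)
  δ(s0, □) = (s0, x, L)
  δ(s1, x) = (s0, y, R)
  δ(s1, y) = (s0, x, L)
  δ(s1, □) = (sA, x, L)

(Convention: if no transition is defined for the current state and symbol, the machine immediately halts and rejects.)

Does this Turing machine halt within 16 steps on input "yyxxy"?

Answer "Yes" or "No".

Execution trace:
Initial: [s0]yyxxy
Step 1: δ(s0, y) = (s1, x, L) → [s1]□xyxxy
Step 2: δ(s1, □) = (sA, x, L) → [sA]□xxyxxy

The machine reaches the accept state sA and halts.
The machine halted after 2 steps (within the 16-step bound).

Answer: Yes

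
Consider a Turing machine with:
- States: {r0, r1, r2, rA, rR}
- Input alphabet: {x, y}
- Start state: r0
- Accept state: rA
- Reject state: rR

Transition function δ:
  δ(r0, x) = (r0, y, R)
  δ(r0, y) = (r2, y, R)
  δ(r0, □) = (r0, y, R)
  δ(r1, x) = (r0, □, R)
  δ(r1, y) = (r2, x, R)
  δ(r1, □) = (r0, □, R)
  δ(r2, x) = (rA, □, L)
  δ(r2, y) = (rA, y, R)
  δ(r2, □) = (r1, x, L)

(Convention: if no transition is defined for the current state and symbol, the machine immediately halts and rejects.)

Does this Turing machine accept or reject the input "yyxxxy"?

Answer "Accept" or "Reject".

Execution trace:
Initial: [r0]yyxxxy
Step 1: δ(r0, y) = (r2, y, R) → y[r2]yxxxy
Step 2: δ(r2, y) = (rA, y, R) → yy[rA]xxxy

The machine reaches the accept state rA and halts.

Answer: Accept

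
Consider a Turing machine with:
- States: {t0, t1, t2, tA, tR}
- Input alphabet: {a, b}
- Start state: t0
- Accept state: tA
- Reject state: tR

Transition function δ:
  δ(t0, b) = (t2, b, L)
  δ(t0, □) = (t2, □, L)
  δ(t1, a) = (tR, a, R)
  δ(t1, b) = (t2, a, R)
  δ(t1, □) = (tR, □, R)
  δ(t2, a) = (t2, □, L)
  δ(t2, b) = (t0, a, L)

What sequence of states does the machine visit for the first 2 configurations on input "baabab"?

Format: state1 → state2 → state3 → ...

Execution trace:
Initial: [t0]baabab
Step 1: δ(t0, b) = (t2, b, L) → [t2]□baabab

No transition is defined for δ(t2, □). By convention the machine halts and rejects.

State sequence: t0 → t2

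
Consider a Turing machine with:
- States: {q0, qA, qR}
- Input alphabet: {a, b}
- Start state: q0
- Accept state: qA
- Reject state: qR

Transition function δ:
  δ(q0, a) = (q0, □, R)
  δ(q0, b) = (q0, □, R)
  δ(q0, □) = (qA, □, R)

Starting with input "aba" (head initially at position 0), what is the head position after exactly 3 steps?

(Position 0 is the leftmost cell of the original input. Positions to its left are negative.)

Execution trace (head position shown):
Step 0: [q0]aba  (head at position 0)
Step 1: move right → □[q0]ba  (head at position 1)
Step 2: move right → □□[q0]a  (head at position 2)
Step 3: move right → □□□[q0]□  (head at position 3)

After 3 steps, the head is at position 3.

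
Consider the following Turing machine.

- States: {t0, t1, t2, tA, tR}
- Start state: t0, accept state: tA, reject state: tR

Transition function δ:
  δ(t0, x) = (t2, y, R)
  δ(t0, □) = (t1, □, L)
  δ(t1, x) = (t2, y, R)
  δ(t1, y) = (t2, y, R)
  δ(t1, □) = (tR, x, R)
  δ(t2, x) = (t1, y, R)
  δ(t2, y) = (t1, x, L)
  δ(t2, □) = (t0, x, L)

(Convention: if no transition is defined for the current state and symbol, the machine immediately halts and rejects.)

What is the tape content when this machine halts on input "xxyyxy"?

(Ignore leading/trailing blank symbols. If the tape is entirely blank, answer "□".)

Execution trace:
Initial: [t0]xxyyxy
Step 1: δ(t0, x) = (t2, y, R) → y[t2]xyyxy
Step 2: δ(t2, x) = (t1, y, R) → yy[t1]yyxy
Step 3: δ(t1, y) = (t2, y, R) → yyy[t2]yxy
Step 4: δ(t2, y) = (t1, x, L) → yy[t1]yxxy
Step 5: δ(t1, y) = (t2, y, R) → yyy[t2]xxy
Step 6: δ(t2, x) = (t1, y, R) → yyyy[t1]xy
Step 7: δ(t1, x) = (t2, y, R) → yyyyy[t2]y
Step 8: δ(t2, y) = (t1, x, L) → yyyy[t1]yx
Step 9: δ(t1, y) = (t2, y, R) → yyyyy[t2]x
Step 10: δ(t2, x) = (t1, y, R) → yyyyyy[t1]□
Step 11: δ(t1, □) = (tR, x, R) → yyyyyyx[tR]□

The machine reaches the reject state tR and halts.

Final tape (ignoring leading/trailing blanks): yyyyyyx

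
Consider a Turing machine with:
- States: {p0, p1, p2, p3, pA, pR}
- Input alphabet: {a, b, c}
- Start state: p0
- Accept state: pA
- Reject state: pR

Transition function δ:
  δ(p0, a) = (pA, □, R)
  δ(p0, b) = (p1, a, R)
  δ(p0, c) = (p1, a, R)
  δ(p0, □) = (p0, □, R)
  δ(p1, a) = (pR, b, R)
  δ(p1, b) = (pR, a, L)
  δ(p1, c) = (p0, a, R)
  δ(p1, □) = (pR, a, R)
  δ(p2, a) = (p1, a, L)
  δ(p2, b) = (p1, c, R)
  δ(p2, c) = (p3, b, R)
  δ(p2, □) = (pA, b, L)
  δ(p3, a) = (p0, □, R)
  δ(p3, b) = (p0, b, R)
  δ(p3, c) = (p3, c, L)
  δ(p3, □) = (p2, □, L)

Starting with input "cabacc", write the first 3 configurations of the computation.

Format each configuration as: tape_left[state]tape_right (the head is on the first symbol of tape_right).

Transitions applied:
Step 1: δ(p0, c) = (p1, a, R)
Step 2: δ(p1, a) = (pR, b, R)

The first 3 configurations are:
[p0]cabacc ⊢ a[p1]abacc ⊢ ab[pR]bacc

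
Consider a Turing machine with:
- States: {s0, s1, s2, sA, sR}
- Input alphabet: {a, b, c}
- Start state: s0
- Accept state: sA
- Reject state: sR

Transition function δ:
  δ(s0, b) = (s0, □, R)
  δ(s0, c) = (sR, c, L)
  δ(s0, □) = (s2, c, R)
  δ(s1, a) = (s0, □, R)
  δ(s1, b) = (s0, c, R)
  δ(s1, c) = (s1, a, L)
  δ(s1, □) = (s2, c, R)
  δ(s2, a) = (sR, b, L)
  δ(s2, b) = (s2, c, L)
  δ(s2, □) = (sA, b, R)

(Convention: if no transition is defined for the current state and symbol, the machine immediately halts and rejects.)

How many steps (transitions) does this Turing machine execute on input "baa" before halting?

Execution trace:
Initial: [s0]baa
Step 1: δ(s0, b) = (s0, □, R) → □[s0]aa

No transition is defined for δ(s0, a). By convention the machine halts and rejects.

The machine executed 1 step before halting.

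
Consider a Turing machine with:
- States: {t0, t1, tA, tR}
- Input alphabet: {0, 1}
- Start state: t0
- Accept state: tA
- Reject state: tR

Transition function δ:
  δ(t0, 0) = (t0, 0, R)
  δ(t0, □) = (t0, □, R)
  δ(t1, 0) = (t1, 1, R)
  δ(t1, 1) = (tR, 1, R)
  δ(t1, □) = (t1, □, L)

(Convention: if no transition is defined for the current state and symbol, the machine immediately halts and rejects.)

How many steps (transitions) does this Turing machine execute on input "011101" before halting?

Execution trace:
Initial: [t0]011101
Step 1: δ(t0, 0) = (t0, 0, R) → 0[t0]11101

No transition is defined for δ(t0, 1). By convention the machine halts and rejects.

The machine executed 1 step before halting.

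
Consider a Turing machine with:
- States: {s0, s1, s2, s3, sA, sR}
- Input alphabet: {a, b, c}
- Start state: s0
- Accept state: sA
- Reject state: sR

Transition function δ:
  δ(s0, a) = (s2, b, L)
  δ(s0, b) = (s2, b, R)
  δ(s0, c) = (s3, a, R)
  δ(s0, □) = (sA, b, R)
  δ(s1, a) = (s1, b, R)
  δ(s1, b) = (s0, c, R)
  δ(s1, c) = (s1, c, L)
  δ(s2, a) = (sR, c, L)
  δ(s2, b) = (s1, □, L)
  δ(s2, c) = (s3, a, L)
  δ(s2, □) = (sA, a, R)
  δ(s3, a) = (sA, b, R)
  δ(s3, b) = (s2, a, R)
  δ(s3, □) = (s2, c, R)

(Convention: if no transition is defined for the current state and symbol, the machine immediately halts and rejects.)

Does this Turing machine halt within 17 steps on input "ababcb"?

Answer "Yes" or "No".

Execution trace:
Initial: [s0]ababcb
Step 1: δ(s0, a) = (s2, b, L) → [s2]□bbabcb
Step 2: δ(s2, □) = (sA, a, R) → a[sA]bbabcb

The machine reaches the accept state sA and halts.
The machine halted after 2 steps (within the 17-step bound).

Answer: Yes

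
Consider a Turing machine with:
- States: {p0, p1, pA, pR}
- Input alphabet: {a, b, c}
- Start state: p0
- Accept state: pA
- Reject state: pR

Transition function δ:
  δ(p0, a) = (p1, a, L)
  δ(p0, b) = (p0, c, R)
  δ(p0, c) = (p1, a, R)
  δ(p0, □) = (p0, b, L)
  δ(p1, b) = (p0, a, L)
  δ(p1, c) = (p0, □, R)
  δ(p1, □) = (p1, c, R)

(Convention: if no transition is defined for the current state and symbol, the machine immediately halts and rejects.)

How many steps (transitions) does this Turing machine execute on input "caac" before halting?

Execution trace:
Initial: [p0]caac
Step 1: δ(p0, c) = (p1, a, R) → a[p1]aac

No transition is defined for δ(p1, a). By convention the machine halts and rejects.

The machine executed 1 step before halting.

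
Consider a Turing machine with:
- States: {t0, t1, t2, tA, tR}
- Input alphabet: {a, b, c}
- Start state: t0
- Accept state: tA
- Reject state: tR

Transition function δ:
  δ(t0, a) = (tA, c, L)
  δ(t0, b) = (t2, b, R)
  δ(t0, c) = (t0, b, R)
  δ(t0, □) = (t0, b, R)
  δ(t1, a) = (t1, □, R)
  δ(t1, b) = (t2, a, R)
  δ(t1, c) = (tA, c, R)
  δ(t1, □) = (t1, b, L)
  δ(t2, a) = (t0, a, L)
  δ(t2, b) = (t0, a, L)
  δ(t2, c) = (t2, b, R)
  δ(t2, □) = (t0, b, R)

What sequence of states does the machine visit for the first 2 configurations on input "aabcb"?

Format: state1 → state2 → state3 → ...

Execution trace:
Initial: [t0]aabcb
Step 1: δ(t0, a) = (tA, c, L) → [tA]□cabcb

The machine reaches the accept state tA and halts.

State sequence: t0 → tA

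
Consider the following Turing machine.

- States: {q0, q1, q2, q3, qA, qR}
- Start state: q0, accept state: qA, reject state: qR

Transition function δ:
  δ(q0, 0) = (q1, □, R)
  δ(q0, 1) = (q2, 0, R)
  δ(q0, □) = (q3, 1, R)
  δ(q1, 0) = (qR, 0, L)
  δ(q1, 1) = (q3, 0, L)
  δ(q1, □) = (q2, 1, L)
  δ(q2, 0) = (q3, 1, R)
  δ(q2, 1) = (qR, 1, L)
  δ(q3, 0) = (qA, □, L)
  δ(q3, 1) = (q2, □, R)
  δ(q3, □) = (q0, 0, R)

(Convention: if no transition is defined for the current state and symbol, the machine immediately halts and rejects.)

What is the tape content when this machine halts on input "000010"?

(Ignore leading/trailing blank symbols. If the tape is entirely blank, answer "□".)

Execution trace:
Initial: [q0]000010
Step 1: δ(q0, 0) = (q1, □, R) → □[q1]00010
Step 2: δ(q1, 0) = (qR, 0, L) → [qR]□00010

The machine reaches the reject state qR and halts.

Final tape (ignoring leading/trailing blanks): 00010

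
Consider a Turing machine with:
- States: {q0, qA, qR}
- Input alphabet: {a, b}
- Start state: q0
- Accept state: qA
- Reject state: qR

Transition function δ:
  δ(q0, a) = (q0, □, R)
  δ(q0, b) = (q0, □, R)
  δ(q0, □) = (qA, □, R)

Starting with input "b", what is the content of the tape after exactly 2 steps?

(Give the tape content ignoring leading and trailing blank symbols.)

Execution trace:
Initial: [q0]b
Step 1: δ(q0, b) = (q0, □, R) → □[q0]□
Step 2: δ(q0, □) = (qA, □, R) → □□[qA]□

The machine reaches the accept state qA and halts.

After 2 steps, the tape (ignoring leading/trailing blanks) is: □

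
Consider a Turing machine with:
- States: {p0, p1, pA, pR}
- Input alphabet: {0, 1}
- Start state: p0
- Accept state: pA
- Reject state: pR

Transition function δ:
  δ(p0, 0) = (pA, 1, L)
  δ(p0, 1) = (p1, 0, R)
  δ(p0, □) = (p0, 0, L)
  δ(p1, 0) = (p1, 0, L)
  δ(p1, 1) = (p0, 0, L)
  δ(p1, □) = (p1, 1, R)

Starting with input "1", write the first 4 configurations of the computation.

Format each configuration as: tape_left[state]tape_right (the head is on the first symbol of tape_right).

Transitions applied:
Step 1: δ(p0, 1) = (p1, 0, R)
Step 2: δ(p1, □) = (p1, 1, R)
Step 3: δ(p1, □) = (p1, 1, R)

The first 4 configurations are:
[p0]1 ⊢ 0[p1]□ ⊢ 01[p1]□ ⊢ 011[p1]□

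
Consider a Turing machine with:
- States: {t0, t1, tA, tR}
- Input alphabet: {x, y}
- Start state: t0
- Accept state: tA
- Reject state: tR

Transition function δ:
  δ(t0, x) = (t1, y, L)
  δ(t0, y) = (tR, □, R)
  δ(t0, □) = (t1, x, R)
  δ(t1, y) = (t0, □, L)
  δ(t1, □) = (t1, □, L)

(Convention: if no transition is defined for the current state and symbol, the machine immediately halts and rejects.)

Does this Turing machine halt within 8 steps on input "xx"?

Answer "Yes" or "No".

Execution trace:
Initial: [t0]xx
Step 1: δ(t0, x) = (t1, y, L) → [t1]□yx
Step 2: δ(t1, □) = (t1, □, L) → [t1]□□yx
Step 3: δ(t1, □) = (t1, □, L) → [t1]□□□yx
Step 4: δ(t1, □) = (t1, □, L) → [t1]□□□□yx
Step 5: δ(t1, □) = (t1, □, L) → [t1]□□□□□yx
Step 6: δ(t1, □) = (t1, □, L) → [t1]□□□□□□yx
Step 7: δ(t1, □) = (t1, □, L) → [t1]□□□□□□□yx
Step 8: δ(t1, □) = (t1, □, L) → [t1]□□□□□□□□yx

The machine has not reached a halting state after 8 steps.
The machine did not halt within the 8-step bound.

Answer: No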